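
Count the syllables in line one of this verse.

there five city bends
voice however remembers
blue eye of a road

Line one: "there five city bends": 1+1+2+1 = 5

5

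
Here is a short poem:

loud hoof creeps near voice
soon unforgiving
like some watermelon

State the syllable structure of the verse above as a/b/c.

Line 1: loud(1) + hoof(1) + creeps(1) + near(1) + voice(1) = 5
Line 2: soon(1) + unforgiving(4) = 5
Line 3: like(1) + some(1) + watermelon(4) = 6

5/5/6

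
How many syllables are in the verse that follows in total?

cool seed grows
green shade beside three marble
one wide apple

Line 1: cool(1) + seed(1) + grows(1) = 3
Line 2: green(1) + shade(1) + beside(2) + three(1) + marble(2) = 7
Line 3: one(1) + wide(1) + apple(2) = 4
Total: 3 + 7 + 4 = 14

14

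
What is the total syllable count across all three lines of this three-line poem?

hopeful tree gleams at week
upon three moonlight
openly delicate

17

Line 1: hopeful(2) + tree(1) + gleams(1) + at(1) + week(1) = 6
Line 2: upon(2) + three(1) + moonlight(2) = 5
Line 3: openly(3) + delicate(3) = 6
Total: 6 + 5 + 6 = 17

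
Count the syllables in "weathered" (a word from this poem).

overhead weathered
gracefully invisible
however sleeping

2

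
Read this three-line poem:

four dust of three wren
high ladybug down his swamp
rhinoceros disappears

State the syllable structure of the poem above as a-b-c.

5-7-7

Line 1: four (1), dust (1), of (1), three (1), wren (1) → 5
Line 2: high (1), ladybug (3), down (1), his (1), swamp (1) → 7
Line 3: rhinoceros (4), disappears (3) → 7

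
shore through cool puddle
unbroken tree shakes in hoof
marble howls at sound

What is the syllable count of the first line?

The first line: "shore through cool puddle": 1+1+1+2 = 5

5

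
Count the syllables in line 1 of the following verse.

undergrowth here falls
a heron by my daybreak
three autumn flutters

Line 1: "undergrowth here falls": 3+1+1 = 5

5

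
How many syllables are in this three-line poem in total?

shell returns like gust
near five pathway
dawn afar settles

Line 1: shell (1), returns (2), like (1), gust (1) → 5
Line 2: near (1), five (1), pathway (2) → 4
Line 3: dawn (1), afar (2), settles (2) → 5
Total: 5 + 4 + 5 = 14

14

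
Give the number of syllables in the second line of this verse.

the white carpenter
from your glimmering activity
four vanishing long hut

9

The second line: from(1) + your(1) + glimmering(3) + activity(4) = 9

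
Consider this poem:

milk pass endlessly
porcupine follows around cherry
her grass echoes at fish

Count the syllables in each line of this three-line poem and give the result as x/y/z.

5/9/6

Line 1: milk(1) + pass(1) + endlessly(3) = 5
Line 2: porcupine(3) + follows(2) + around(2) + cherry(2) = 9
Line 3: her(1) + grass(1) + echoes(2) + at(1) + fish(1) = 6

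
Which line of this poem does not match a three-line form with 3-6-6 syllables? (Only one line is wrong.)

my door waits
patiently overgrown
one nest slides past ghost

Line 3

Line 1: my (1), door (1), waits (1) → 3 ✓
Line 2: patiently (3), overgrown (3) → 6 ✓
Line 3: one (1), nest (1), slides (1), past (1), ghost (1) → 5 (expected 6)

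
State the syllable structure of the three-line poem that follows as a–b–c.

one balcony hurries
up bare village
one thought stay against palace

Line 1: one(1) + balcony(3) + hurries(2) = 6
Line 2: up(1) + bare(1) + village(2) = 4
Line 3: one(1) + thought(1) + stay(1) + against(2) + palace(2) = 7

6–4–7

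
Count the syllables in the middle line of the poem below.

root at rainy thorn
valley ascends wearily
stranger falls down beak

7

The middle line: valley (2), ascends (2), wearily (3) → 7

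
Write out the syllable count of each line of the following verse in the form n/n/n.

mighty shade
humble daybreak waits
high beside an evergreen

Line 1: mighty (2), shade (1) → 3
Line 2: humble (2), daybreak (2), waits (1) → 5
Line 3: high (1), beside (2), an (1), evergreen (3) → 7

3/5/7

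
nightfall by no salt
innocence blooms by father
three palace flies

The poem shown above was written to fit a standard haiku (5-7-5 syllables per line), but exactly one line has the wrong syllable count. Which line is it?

Line 1: "nightfall by no salt": 2+1+1+1 = 5 ✓
Line 2: "innocence blooms by father": 3+1+1+2 = 7 ✓
Line 3: "three palace flies": 1+2+1 = 4 (expected 5)

Line 3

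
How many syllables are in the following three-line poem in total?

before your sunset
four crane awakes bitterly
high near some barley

17

Line 1: before (2), your (1), sunset (2) → 5
Line 2: four (1), crane (1), awakes (2), bitterly (3) → 7
Line 3: high (1), near (1), some (1), barley (2) → 5
Total: 5 + 7 + 5 = 17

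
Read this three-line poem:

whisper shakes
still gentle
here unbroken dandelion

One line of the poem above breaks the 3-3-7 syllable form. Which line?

Line 1: whisper(2) + shakes(1) = 3 ✓
Line 2: still(1) + gentle(2) = 3 ✓
Line 3: here(1) + unbroken(3) + dandelion(4) = 8 (expected 7)

Line 3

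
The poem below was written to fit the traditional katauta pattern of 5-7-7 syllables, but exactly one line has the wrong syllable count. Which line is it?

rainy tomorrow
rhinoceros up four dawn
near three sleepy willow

Line 3

Line 1: rainy (2), tomorrow (3) → 5 ✓
Line 2: rhinoceros (4), up (1), four (1), dawn (1) → 7 ✓
Line 3: near (1), three (1), sleepy (2), willow (2) → 6 (expected 7)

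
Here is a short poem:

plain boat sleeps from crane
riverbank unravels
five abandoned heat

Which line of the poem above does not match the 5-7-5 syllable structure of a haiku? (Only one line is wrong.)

Line 1: plain (1), boat (1), sleeps (1), from (1), crane (1) → 5 ✓
Line 2: riverbank (3), unravels (3) → 6 (expected 7)
Line 3: five (1), abandoned (3), heat (1) → 5 ✓

Line 2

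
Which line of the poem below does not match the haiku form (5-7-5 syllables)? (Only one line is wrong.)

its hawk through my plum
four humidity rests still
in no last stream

Line 1: its(1) + hawk(1) + through(1) + my(1) + plum(1) = 5 ✓
Line 2: four(1) + humidity(4) + rests(1) + still(1) = 7 ✓
Line 3: in(1) + no(1) + last(1) + stream(1) = 4 (expected 5)

The third line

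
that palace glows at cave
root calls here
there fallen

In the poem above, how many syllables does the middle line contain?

The middle line: "root calls here": 1+1+1 = 3

3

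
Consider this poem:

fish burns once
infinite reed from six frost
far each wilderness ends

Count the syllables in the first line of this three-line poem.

3

The first line: "fish burns once": 1+1+1 = 3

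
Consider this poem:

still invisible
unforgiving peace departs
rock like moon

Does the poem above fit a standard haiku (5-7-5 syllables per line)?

Line 1: "still invisible": 1+4 = 5 ✓
Line 2: "unforgiving peace departs": 4+1+2 = 7 ✓
Line 3: "rock like moon": 1+1+1 = 3 (expected 5)

No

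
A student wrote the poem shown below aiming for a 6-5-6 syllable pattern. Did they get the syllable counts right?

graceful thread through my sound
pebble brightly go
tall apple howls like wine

Yes

Line 1: graceful (2), thread (1), through (1), my (1), sound (1) → 6 ✓
Line 2: pebble (2), brightly (2), go (1) → 5 ✓
Line 3: tall (1), apple (2), howls (1), like (1), wine (1) → 6 ✓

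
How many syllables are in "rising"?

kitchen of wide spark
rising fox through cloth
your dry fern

2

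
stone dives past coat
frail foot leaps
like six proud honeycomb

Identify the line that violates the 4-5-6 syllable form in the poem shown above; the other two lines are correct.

The second line

Line 1: stone (1), dives (1), past (1), coat (1) → 4 ✓
Line 2: frail (1), foot (1), leaps (1) → 3 (expected 5)
Line 3: like (1), six (1), proud (1), honeycomb (3) → 6 ✓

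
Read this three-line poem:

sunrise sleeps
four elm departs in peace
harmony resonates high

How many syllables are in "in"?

1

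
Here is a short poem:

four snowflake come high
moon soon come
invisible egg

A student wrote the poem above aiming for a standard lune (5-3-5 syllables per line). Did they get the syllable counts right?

Yes

Line 1: four(1) + snowflake(2) + come(1) + high(1) = 5 ✓
Line 2: moon(1) + soon(1) + come(1) = 3 ✓
Line 3: invisible(4) + egg(1) = 5 ✓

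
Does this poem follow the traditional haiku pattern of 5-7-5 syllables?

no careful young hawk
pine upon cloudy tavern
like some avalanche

Yes

Line 1: no(1) + careful(2) + young(1) + hawk(1) = 5 ✓
Line 2: pine(1) + upon(2) + cloudy(2) + tavern(2) = 7 ✓
Line 3: like(1) + some(1) + avalanche(3) = 5 ✓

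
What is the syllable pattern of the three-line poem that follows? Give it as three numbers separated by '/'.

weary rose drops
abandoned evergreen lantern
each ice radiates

Line 1: "weary rose drops": 2+1+1 = 4
Line 2: "abandoned evergreen lantern": 3+3+2 = 8
Line 3: "each ice radiates": 1+1+3 = 5

4/8/5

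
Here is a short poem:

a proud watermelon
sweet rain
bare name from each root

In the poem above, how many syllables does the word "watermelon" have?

4

"watermelon" has 4 syllables.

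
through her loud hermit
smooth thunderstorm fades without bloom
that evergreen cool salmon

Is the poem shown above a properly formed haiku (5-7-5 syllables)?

No

Line 1: "through her loud hermit": 1+1+1+2 = 5 ✓
Line 2: "smooth thunderstorm fades without bloom": 1+3+1+2+1 = 8 (expected 7)
Line 3: "that evergreen cool salmon": 1+3+1+2 = 7 (expected 5)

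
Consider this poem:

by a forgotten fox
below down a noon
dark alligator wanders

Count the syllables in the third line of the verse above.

The third line: dark(1) + alligator(4) + wanders(2) = 7

7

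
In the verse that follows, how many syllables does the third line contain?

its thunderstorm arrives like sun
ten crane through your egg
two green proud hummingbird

6

The third line: two (1), green (1), proud (1), hummingbird (3) → 6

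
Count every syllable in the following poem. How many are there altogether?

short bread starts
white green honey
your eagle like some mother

14

Line 1: short(1) + bread(1) + starts(1) = 3
Line 2: white(1) + green(1) + honey(2) = 4
Line 3: your(1) + eagle(2) + like(1) + some(1) + mother(2) = 7
Total: 3 + 4 + 7 = 14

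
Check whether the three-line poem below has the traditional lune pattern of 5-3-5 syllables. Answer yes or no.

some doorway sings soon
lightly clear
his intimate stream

Yes

Line 1: "some doorway sings soon": 1+2+1+1 = 5 ✓
Line 2: "lightly clear": 2+1 = 3 ✓
Line 3: "his intimate stream": 1+3+1 = 5 ✓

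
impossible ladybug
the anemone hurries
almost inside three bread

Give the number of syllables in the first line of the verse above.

7

The first line: "impossible ladybug": 4+3 = 7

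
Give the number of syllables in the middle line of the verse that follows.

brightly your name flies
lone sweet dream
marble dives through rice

The middle line: lone(1) + sweet(1) + dream(1) = 3

3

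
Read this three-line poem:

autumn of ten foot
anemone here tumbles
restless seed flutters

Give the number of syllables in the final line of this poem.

5

The final line: restless(2) + seed(1) + flutters(2) = 5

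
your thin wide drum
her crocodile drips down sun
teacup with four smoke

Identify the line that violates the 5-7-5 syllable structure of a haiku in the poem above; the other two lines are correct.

Line 1: your (1), thin (1), wide (1), drum (1) → 4 (expected 5)
Line 2: her (1), crocodile (3), drips (1), down (1), sun (1) → 7 ✓
Line 3: teacup (2), with (1), four (1), smoke (1) → 5 ✓

The first line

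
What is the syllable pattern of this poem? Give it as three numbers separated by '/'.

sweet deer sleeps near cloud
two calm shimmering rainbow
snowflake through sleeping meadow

Line 1: "sweet deer sleeps near cloud": 1+1+1+1+1 = 5
Line 2: "two calm shimmering rainbow": 1+1+3+2 = 7
Line 3: "snowflake through sleeping meadow": 2+1+2+2 = 7

5/7/7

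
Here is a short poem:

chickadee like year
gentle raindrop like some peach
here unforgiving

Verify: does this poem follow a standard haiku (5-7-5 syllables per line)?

Line 1: "chickadee like year": 3+1+1 = 5 ✓
Line 2: "gentle raindrop like some peach": 2+2+1+1+1 = 7 ✓
Line 3: "here unforgiving": 1+4 = 5 ✓

Yes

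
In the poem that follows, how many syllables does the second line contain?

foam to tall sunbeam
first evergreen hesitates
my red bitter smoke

The second line: first(1) + evergreen(3) + hesitates(3) = 7

7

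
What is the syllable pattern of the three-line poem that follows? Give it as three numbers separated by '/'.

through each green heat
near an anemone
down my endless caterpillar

Line 1: through(1) + each(1) + green(1) + heat(1) = 4
Line 2: near(1) + an(1) + anemone(4) = 6
Line 3: down(1) + my(1) + endless(2) + caterpillar(4) = 8

4/6/8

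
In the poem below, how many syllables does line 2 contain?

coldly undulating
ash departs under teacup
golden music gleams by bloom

Line 2: ash (1), departs (2), under (2), teacup (2) → 7

7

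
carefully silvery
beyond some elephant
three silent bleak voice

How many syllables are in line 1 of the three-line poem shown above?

Line 1: carefully(3) + silvery(3) = 6

6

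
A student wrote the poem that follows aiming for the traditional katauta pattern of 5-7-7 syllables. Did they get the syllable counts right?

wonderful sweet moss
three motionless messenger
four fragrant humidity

Yes

Line 1: "wonderful sweet moss": 3+1+1 = 5 ✓
Line 2: "three motionless messenger": 1+3+3 = 7 ✓
Line 3: "four fragrant humidity": 1+2+4 = 7 ✓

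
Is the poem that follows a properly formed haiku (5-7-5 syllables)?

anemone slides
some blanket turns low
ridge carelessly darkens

Line 1: "anemone slides": 4+1 = 5 ✓
Line 2: "some blanket turns low": 1+2+1+1 = 5 (expected 7)
Line 3: "ridge carelessly darkens": 1+3+2 = 6 (expected 5)

No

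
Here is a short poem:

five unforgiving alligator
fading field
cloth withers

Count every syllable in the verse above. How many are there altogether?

Line 1: five(1) + unforgiving(4) + alligator(4) = 9
Line 2: fading(2) + field(1) = 3
Line 3: cloth(1) + withers(2) = 3
Total: 9 + 3 + 3 = 15

15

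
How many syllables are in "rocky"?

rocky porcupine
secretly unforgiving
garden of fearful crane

2

"rocky" has 2 syllables.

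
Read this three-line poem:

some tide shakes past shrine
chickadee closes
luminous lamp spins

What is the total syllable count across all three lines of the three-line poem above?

15

Line 1: some (1), tide (1), shakes (1), past (1), shrine (1) → 5
Line 2: chickadee (3), closes (2) → 5
Line 3: luminous (3), lamp (1), spins (1) → 5
Total: 5 + 5 + 5 = 15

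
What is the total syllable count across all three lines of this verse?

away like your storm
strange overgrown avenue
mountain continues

17

Line 1: away (2), like (1), your (1), storm (1) → 5
Line 2: strange (1), overgrown (3), avenue (3) → 7
Line 3: mountain (2), continues (3) → 5
Total: 5 + 7 + 5 = 17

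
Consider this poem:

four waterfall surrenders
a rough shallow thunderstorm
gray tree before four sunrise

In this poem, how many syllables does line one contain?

7

Line one: four(1) + waterfall(3) + surrenders(3) = 7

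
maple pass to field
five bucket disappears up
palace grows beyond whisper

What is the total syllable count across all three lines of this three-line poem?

Line 1: "maple pass to field": 2+1+1+1 = 5
Line 2: "five bucket disappears up": 1+2+3+1 = 7
Line 3: "palace grows beyond whisper": 2+1+2+2 = 7
Total: 5 + 7 + 7 = 19

19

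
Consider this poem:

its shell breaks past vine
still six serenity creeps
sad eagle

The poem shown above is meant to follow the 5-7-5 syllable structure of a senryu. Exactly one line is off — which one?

Line 1: its (1), shell (1), breaks (1), past (1), vine (1) → 5 ✓
Line 2: still (1), six (1), serenity (4), creeps (1) → 7 ✓
Line 3: sad (1), eagle (2) → 3 (expected 5)

The third line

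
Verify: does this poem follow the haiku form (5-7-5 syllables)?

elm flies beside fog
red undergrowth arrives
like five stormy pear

No

Line 1: elm (1), flies (1), beside (2), fog (1) → 5 ✓
Line 2: red (1), undergrowth (3), arrives (2) → 6 (expected 7)
Line 3: like (1), five (1), stormy (2), pear (1) → 5 ✓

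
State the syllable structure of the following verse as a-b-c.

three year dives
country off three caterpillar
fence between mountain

3-8-5

Line 1: "three year dives": 1+1+1 = 3
Line 2: "country off three caterpillar": 2+1+1+4 = 8
Line 3: "fence between mountain": 1+2+2 = 5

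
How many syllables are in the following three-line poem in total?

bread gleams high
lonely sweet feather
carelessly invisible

Line 1: bread (1), gleams (1), high (1) → 3
Line 2: lonely (2), sweet (1), feather (2) → 5
Line 3: carelessly (3), invisible (4) → 7
Total: 3 + 5 + 7 = 15

15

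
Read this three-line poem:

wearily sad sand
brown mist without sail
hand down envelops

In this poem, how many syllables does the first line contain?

The first line: "wearily sad sand": 3+1+1 = 5

5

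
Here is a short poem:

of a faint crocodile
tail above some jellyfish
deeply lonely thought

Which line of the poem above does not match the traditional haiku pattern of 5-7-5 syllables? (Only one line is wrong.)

The first line

Line 1: "of a faint crocodile": 1+1+1+3 = 6 (expected 5)
Line 2: "tail above some jellyfish": 1+2+1+3 = 7 ✓
Line 3: "deeply lonely thought": 2+2+1 = 5 ✓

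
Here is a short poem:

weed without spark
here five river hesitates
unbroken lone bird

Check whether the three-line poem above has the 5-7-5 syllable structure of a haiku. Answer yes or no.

Line 1: weed(1) + without(2) + spark(1) = 4 (expected 5)
Line 2: here(1) + five(1) + river(2) + hesitates(3) = 7 ✓
Line 3: unbroken(3) + lone(1) + bird(1) = 5 ✓

No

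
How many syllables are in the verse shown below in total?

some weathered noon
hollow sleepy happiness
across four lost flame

16

Line 1: "some weathered noon": 1+2+1 = 4
Line 2: "hollow sleepy happiness": 2+2+3 = 7
Line 3: "across four lost flame": 2+1+1+1 = 5
Total: 4 + 7 + 5 = 16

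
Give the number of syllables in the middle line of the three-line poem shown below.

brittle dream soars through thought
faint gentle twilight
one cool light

The middle line: "faint gentle twilight": 1+2+2 = 5

5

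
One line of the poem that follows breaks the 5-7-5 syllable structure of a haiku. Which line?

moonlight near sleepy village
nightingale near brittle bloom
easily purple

Line 1: moonlight(2) + near(1) + sleepy(2) + village(2) = 7 (expected 5)
Line 2: nightingale(3) + near(1) + brittle(2) + bloom(1) = 7 ✓
Line 3: easily(3) + purple(2) = 5 ✓

The first line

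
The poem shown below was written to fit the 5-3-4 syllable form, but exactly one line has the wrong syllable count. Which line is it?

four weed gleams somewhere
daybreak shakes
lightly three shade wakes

Line 3

Line 1: four(1) + weed(1) + gleams(1) + somewhere(2) = 5 ✓
Line 2: daybreak(2) + shakes(1) = 3 ✓
Line 3: lightly(2) + three(1) + shade(1) + wakes(1) = 5 (expected 4)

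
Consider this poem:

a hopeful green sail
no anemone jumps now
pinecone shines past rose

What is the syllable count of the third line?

5

The third line: pinecone (2), shines (1), past (1), rose (1) → 5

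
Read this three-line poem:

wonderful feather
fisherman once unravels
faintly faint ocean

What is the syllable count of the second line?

7

The second line: fisherman (3), once (1), unravels (3) → 7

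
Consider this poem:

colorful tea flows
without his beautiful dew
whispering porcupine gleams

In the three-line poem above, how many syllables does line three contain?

Line three: "whispering porcupine gleams": 3+3+1 = 7

7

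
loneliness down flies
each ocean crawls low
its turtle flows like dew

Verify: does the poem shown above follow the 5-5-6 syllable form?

Line 1: "loneliness down flies": 3+1+1 = 5 ✓
Line 2: "each ocean crawls low": 1+2+1+1 = 5 ✓
Line 3: "its turtle flows like dew": 1+2+1+1+1 = 6 ✓

Yes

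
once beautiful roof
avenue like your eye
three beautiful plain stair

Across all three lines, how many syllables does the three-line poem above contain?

Line 1: "once beautiful roof": 1+3+1 = 5
Line 2: "avenue like your eye": 3+1+1+1 = 6
Line 3: "three beautiful plain stair": 1+3+1+1 = 6
Total: 5 + 6 + 6 = 17

17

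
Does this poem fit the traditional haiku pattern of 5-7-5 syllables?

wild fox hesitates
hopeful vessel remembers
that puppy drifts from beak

No

Line 1: "wild fox hesitates": 1+1+3 = 5 ✓
Line 2: "hopeful vessel remembers": 2+2+3 = 7 ✓
Line 3: "that puppy drifts from beak": 1+2+1+1+1 = 6 (expected 5)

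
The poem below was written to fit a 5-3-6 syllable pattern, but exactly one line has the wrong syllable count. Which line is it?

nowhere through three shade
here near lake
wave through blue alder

Line 3

Line 1: nowhere(2) + through(1) + three(1) + shade(1) = 5 ✓
Line 2: here(1) + near(1) + lake(1) = 3 ✓
Line 3: wave(1) + through(1) + blue(1) + alder(2) = 5 (expected 6)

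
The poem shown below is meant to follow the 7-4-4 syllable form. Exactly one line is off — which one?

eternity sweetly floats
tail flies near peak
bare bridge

Line 3

Line 1: "eternity sweetly floats": 4+2+1 = 7 ✓
Line 2: "tail flies near peak": 1+1+1+1 = 4 ✓
Line 3: "bare bridge": 1+1 = 2 (expected 4)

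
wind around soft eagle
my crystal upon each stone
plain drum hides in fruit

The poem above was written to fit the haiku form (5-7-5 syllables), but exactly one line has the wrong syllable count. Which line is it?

Line 1: wind(1) + around(2) + soft(1) + eagle(2) = 6 (expected 5)
Line 2: my(1) + crystal(2) + upon(2) + each(1) + stone(1) = 7 ✓
Line 3: plain(1) + drum(1) + hides(1) + in(1) + fruit(1) = 5 ✓

The first line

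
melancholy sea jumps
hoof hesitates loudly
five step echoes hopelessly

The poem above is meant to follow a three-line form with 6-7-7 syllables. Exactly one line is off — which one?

Line 1: melancholy(4) + sea(1) + jumps(1) = 6 ✓
Line 2: hoof(1) + hesitates(3) + loudly(2) = 6 (expected 7)
Line 3: five(1) + step(1) + echoes(2) + hopelessly(3) = 7 ✓

The second line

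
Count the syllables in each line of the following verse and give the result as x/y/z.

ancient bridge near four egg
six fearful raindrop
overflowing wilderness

Line 1: ancient (2), bridge (1), near (1), four (1), egg (1) → 6
Line 2: six (1), fearful (2), raindrop (2) → 5
Line 3: overflowing (4), wilderness (3) → 7

6/5/7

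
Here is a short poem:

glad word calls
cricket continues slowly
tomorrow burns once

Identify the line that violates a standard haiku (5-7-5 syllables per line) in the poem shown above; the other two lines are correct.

Line 1: glad (1), word (1), calls (1) → 3 (expected 5)
Line 2: cricket (2), continues (3), slowly (2) → 7 ✓
Line 3: tomorrow (3), burns (1), once (1) → 5 ✓

The first line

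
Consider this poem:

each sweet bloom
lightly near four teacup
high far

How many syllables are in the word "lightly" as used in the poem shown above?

"lightly" has 2 syllables.

2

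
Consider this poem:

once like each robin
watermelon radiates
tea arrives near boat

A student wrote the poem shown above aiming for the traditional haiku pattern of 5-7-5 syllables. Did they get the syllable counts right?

Yes

Line 1: once (1), like (1), each (1), robin (2) → 5 ✓
Line 2: watermelon (4), radiates (3) → 7 ✓
Line 3: tea (1), arrives (2), near (1), boat (1) → 5 ✓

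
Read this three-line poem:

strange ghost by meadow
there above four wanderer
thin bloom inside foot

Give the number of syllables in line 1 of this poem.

5

Line 1: strange(1) + ghost(1) + by(1) + meadow(2) = 5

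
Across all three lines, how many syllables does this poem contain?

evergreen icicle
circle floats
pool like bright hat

13

Line 1: evergreen(3) + icicle(3) = 6
Line 2: circle(2) + floats(1) = 3
Line 3: pool(1) + like(1) + bright(1) + hat(1) = 4
Total: 6 + 3 + 4 = 13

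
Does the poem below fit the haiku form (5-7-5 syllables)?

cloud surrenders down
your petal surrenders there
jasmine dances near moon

Line 1: cloud (1), surrenders (3), down (1) → 5 ✓
Line 2: your (1), petal (2), surrenders (3), there (1) → 7 ✓
Line 3: jasmine (2), dances (2), near (1), moon (1) → 6 (expected 5)

No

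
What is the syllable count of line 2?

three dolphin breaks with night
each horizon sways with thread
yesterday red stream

7

Line 2: each(1) + horizon(3) + sways(1) + with(1) + thread(1) = 7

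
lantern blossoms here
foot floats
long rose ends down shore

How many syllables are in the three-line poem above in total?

12

Line 1: "lantern blossoms here": 2+2+1 = 5
Line 2: "foot floats": 1+1 = 2
Line 3: "long rose ends down shore": 1+1+1+1+1 = 5
Total: 5 + 2 + 5 = 12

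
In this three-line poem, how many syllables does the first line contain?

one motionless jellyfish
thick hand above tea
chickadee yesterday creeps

7

The first line: one (1), motionless (3), jellyfish (3) → 7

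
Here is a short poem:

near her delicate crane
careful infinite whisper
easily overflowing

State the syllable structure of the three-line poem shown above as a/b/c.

Line 1: near(1) + her(1) + delicate(3) + crane(1) = 6
Line 2: careful(2) + infinite(3) + whisper(2) = 7
Line 3: easily(3) + overflowing(4) = 7

6/7/7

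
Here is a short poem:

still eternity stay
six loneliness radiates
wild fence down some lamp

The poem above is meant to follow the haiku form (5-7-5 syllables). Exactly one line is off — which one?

Line 1: still (1), eternity (4), stay (1) → 6 (expected 5)
Line 2: six (1), loneliness (3), radiates (3) → 7 ✓
Line 3: wild (1), fence (1), down (1), some (1), lamp (1) → 5 ✓

Line 1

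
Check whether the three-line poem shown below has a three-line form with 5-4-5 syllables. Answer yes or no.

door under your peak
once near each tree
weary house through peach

Yes

Line 1: "door under your peak": 1+2+1+1 = 5 ✓
Line 2: "once near each tree": 1+1+1+1 = 4 ✓
Line 3: "weary house through peach": 2+1+1+1 = 5 ✓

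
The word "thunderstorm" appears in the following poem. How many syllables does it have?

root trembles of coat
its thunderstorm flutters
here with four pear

3

"thunderstorm" has 3 syllables.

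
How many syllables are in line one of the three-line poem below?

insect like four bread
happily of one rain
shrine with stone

Line one: insect(2) + like(1) + four(1) + bread(1) = 5

5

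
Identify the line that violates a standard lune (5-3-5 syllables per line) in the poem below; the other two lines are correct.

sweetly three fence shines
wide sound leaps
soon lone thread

The third line

Line 1: sweetly (2), three (1), fence (1), shines (1) → 5 ✓
Line 2: wide (1), sound (1), leaps (1) → 3 ✓
Line 3: soon (1), lone (1), thread (1) → 3 (expected 5)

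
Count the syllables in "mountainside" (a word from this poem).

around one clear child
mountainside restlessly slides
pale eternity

3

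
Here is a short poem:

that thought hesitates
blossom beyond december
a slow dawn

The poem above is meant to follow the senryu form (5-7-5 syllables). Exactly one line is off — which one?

Line 1: "that thought hesitates": 1+1+3 = 5 ✓
Line 2: "blossom beyond december": 2+2+3 = 7 ✓
Line 3: "a slow dawn": 1+1+1 = 3 (expected 5)

Line 3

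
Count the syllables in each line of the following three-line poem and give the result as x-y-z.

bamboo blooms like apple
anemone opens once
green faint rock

Line 1: "bamboo blooms like apple": 2+1+1+2 = 6
Line 2: "anemone opens once": 4+2+1 = 7
Line 3: "green faint rock": 1+1+1 = 3

6-7-3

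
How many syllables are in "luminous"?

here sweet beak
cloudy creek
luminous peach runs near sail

"luminous" has 3 syllables.

3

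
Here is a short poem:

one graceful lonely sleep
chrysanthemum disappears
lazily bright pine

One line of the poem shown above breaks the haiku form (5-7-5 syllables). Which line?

The first line

Line 1: "one graceful lonely sleep": 1+2+2+1 = 6 (expected 5)
Line 2: "chrysanthemum disappears": 4+3 = 7 ✓
Line 3: "lazily bright pine": 3+1+1 = 5 ✓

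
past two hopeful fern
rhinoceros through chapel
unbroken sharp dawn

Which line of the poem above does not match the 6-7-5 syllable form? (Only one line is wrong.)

The first line

Line 1: past(1) + two(1) + hopeful(2) + fern(1) = 5 (expected 6)
Line 2: rhinoceros(4) + through(1) + chapel(2) = 7 ✓
Line 3: unbroken(3) + sharp(1) + dawn(1) = 5 ✓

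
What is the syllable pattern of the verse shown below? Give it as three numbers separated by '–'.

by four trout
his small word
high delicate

3–3–4

Line 1: by(1) + four(1) + trout(1) = 3
Line 2: his(1) + small(1) + word(1) = 3
Line 3: high(1) + delicate(3) = 4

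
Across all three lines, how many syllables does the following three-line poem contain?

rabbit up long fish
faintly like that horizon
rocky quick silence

Line 1: "rabbit up long fish": 2+1+1+1 = 5
Line 2: "faintly like that horizon": 2+1+1+3 = 7
Line 3: "rocky quick silence": 2+1+2 = 5
Total: 5 + 7 + 5 = 17

17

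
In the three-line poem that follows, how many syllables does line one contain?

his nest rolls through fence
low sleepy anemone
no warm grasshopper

5

Line one: his (1), nest (1), rolls (1), through (1), fence (1) → 5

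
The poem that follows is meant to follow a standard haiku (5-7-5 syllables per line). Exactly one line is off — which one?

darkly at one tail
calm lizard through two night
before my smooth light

Line 2

Line 1: darkly(2) + at(1) + one(1) + tail(1) = 5 ✓
Line 2: calm(1) + lizard(2) + through(1) + two(1) + night(1) = 6 (expected 7)
Line 3: before(2) + my(1) + smooth(1) + light(1) = 5 ✓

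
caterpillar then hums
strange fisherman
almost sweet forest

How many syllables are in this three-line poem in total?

Line 1: caterpillar (4), then (1), hums (1) → 6
Line 2: strange (1), fisherman (3) → 4
Line 3: almost (2), sweet (1), forest (2) → 5
Total: 6 + 4 + 5 = 15

15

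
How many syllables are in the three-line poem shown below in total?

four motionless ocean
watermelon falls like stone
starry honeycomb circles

20

Line 1: four (1), motionless (3), ocean (2) → 6
Line 2: watermelon (4), falls (1), like (1), stone (1) → 7
Line 3: starry (2), honeycomb (3), circles (2) → 7
Total: 6 + 7 + 7 = 20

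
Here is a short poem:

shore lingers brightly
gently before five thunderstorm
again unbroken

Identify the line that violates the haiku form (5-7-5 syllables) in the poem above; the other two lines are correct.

Line 1: "shore lingers brightly": 1+2+2 = 5 ✓
Line 2: "gently before five thunderstorm": 2+2+1+3 = 8 (expected 7)
Line 3: "again unbroken": 2+3 = 5 ✓

Line 2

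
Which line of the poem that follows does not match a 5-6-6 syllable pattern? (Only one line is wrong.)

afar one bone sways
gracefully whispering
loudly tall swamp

Line 1: afar(2) + one(1) + bone(1) + sways(1) = 5 ✓
Line 2: gracefully(3) + whispering(3) = 6 ✓
Line 3: loudly(2) + tall(1) + swamp(1) = 4 (expected 6)

Line 3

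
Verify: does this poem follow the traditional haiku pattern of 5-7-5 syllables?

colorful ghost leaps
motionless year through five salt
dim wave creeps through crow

Yes

Line 1: colorful (3), ghost (1), leaps (1) → 5 ✓
Line 2: motionless (3), year (1), through (1), five (1), salt (1) → 7 ✓
Line 3: dim (1), wave (1), creeps (1), through (1), crow (1) → 5 ✓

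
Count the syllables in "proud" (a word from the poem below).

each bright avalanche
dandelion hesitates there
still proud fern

1

"proud" has 1 syllable.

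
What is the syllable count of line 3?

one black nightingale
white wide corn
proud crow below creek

5

Line 3: proud(1) + crow(1) + below(2) + creek(1) = 5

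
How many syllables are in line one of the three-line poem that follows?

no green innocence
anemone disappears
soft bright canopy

Line one: no(1) + green(1) + innocence(3) = 5

5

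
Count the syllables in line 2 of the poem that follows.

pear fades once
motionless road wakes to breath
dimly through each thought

7

Line 2: motionless (3), road (1), wakes (1), to (1), breath (1) → 7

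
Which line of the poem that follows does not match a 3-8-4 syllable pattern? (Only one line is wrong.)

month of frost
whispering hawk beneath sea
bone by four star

Line 2

Line 1: month (1), of (1), frost (1) → 3 ✓
Line 2: whispering (3), hawk (1), beneath (2), sea (1) → 7 (expected 8)
Line 3: bone (1), by (1), four (1), star (1) → 4 ✓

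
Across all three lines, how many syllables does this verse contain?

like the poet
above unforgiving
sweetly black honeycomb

16

Line 1: like (1), the (1), poet (2) → 4
Line 2: above (2), unforgiving (4) → 6
Line 3: sweetly (2), black (1), honeycomb (3) → 6
Total: 4 + 6 + 6 = 16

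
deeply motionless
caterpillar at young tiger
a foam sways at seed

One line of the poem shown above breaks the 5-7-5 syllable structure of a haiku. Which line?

Line 1: deeply(2) + motionless(3) = 5 ✓
Line 2: caterpillar(4) + at(1) + young(1) + tiger(2) = 8 (expected 7)
Line 3: a(1) + foam(1) + sways(1) + at(1) + seed(1) = 5 ✓

Line 2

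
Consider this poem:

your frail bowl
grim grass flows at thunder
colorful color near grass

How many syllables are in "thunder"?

2

"thunder" has 2 syllables.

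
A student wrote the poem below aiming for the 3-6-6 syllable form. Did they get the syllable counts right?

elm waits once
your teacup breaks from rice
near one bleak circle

No

Line 1: elm(1) + waits(1) + once(1) = 3 ✓
Line 2: your(1) + teacup(2) + breaks(1) + from(1) + rice(1) = 6 ✓
Line 3: near(1) + one(1) + bleak(1) + circle(2) = 5 (expected 6)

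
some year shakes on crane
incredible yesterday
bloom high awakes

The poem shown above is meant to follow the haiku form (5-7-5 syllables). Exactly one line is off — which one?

The third line

Line 1: some (1), year (1), shakes (1), on (1), crane (1) → 5 ✓
Line 2: incredible (4), yesterday (3) → 7 ✓
Line 3: bloom (1), high (1), awakes (2) → 4 (expected 5)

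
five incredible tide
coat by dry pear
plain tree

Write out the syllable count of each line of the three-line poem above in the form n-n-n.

Line 1: "five incredible tide": 1+4+1 = 6
Line 2: "coat by dry pear": 1+1+1+1 = 4
Line 3: "plain tree": 1+1 = 2

6-4-2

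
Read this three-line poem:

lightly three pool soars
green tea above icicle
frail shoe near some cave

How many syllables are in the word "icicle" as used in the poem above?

3

"icicle" has 3 syllables.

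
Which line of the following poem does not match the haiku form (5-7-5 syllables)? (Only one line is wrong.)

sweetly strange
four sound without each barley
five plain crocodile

Line 1: "sweetly strange": 2+1 = 3 (expected 5)
Line 2: "four sound without each barley": 1+1+2+1+2 = 7 ✓
Line 3: "five plain crocodile": 1+1+3 = 5 ✓

The first line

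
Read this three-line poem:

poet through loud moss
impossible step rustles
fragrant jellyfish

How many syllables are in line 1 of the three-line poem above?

5

Line 1: poet (2), through (1), loud (1), moss (1) → 5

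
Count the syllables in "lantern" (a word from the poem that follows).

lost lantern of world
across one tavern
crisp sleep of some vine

2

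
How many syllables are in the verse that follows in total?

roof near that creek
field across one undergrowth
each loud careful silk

16

Line 1: roof(1) + near(1) + that(1) + creek(1) = 4
Line 2: field(1) + across(2) + one(1) + undergrowth(3) = 7
Line 3: each(1) + loud(1) + careful(2) + silk(1) = 5
Total: 4 + 7 + 5 = 16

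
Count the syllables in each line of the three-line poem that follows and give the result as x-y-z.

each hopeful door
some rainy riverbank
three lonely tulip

4-6-5

Line 1: each (1), hopeful (2), door (1) → 4
Line 2: some (1), rainy (2), riverbank (3) → 6
Line 3: three (1), lonely (2), tulip (2) → 5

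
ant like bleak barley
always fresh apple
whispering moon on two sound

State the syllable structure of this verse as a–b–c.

5–5–7

Line 1: ant (1), like (1), bleak (1), barley (2) → 5
Line 2: always (2), fresh (1), apple (2) → 5
Line 3: whispering (3), moon (1), on (1), two (1), sound (1) → 7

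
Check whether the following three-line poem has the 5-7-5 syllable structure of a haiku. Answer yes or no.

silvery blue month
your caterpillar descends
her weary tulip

Yes

Line 1: "silvery blue month": 3+1+1 = 5 ✓
Line 2: "your caterpillar descends": 1+4+2 = 7 ✓
Line 3: "her weary tulip": 1+2+2 = 5 ✓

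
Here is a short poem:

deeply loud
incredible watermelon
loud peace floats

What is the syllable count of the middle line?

The middle line: incredible(4) + watermelon(4) = 8

8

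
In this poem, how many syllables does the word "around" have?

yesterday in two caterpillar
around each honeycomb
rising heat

2

"around" has 2 syllables.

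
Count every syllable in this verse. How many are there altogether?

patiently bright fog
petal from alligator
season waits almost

Line 1: patiently(3) + bright(1) + fog(1) = 5
Line 2: petal(2) + from(1) + alligator(4) = 7
Line 3: season(2) + waits(1) + almost(2) = 5
Total: 5 + 7 + 5 = 17

17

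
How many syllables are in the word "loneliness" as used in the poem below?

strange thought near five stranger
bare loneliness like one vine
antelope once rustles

"loneliness" has 3 syllables.

3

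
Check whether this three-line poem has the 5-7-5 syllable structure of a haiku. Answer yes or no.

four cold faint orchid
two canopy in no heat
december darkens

Yes

Line 1: four(1) + cold(1) + faint(1) + orchid(2) = 5 ✓
Line 2: two(1) + canopy(3) + in(1) + no(1) + heat(1) = 7 ✓
Line 3: december(3) + darkens(2) = 5 ✓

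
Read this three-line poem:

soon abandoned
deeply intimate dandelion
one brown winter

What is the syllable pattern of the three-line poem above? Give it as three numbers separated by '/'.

4/9/4

Line 1: "soon abandoned": 1+3 = 4
Line 2: "deeply intimate dandelion": 2+3+4 = 9
Line 3: "one brown winter": 1+1+2 = 4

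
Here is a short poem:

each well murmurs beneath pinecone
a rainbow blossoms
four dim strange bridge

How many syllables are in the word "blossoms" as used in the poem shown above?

2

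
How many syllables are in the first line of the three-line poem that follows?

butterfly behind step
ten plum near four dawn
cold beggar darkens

The first line: "butterfly behind step": 3+2+1 = 6

6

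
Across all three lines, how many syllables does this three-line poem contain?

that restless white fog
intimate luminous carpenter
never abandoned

19

Line 1: that (1), restless (2), white (1), fog (1) → 5
Line 2: intimate (3), luminous (3), carpenter (3) → 9
Line 3: never (2), abandoned (3) → 5
Total: 5 + 9 + 5 = 19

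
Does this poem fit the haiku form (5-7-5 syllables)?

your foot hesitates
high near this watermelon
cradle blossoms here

Line 1: your (1), foot (1), hesitates (3) → 5 ✓
Line 2: high (1), near (1), this (1), watermelon (4) → 7 ✓
Line 3: cradle (2), blossoms (2), here (1) → 5 ✓

Yes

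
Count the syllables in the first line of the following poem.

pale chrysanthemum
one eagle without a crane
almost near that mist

The first line: pale(1) + chrysanthemum(4) = 5

5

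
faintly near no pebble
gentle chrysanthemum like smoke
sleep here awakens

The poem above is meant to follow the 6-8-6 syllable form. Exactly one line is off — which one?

Line 1: faintly (2), near (1), no (1), pebble (2) → 6 ✓
Line 2: gentle (2), chrysanthemum (4), like (1), smoke (1) → 8 ✓
Line 3: sleep (1), here (1), awakens (3) → 5 (expected 6)

The third line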